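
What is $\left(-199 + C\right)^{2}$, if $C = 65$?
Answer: $17956$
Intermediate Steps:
$\left(-199 + C\right)^{2} = \left(-199 + 65\right)^{2} = \left(-134\right)^{2} = 17956$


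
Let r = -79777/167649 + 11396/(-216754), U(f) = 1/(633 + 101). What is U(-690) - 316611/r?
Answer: 4222407581887220933/7047321853354 ≈ 5.9915e+5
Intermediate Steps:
U(f) = 1/734
r = -9601255931/18169295673 (r = -79777*1/167649 + 11396*(-1/216754) = -79777/167649 - 5698/108377 = -9601255931/18169295673 ≈ -0.52843)
U(-690) - 316611/r = 1/734 - 316611/(-9601255931/18169295673) = 1/734 - 316611*(-18169295673)/9601255931 = 1/734 - 1*(-5752598872324203/9601255931) = 1/734 + 5752598872324203/9601255931 = 4222407581887220933/7047321853354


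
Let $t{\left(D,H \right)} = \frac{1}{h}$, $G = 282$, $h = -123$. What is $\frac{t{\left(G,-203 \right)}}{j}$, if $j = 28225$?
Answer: $- \frac{1}{3471675} \approx -2.8805 \cdot 10^{-7}$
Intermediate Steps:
$t{\left(D,H \right)} = - \frac{1}{123}$ ($t{\left(D,H \right)} = \frac{1}{-123} = - \frac{1}{123}$)
$\frac{t{\left(G,-203 \right)}}{j} = - \frac{1}{123 \cdot 28225} = \left(- \frac{1}{123}\right) \frac{1}{28225} = - \frac{1}{3471675}$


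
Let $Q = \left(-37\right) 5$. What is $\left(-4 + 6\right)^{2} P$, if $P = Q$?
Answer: $-740$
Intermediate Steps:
$Q = -185$
$P = -185$
$\left(-4 + 6\right)^{2} P = \left(-4 + 6\right)^{2} \left(-185\right) = 2^{2} \left(-185\right) = 4 \left(-185\right) = -740$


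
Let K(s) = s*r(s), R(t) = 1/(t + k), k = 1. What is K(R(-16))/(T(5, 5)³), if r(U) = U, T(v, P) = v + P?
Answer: 1/225000 ≈ 4.4444e-6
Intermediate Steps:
T(v, P) = P + v
R(t) = 1/(1 + t) (R(t) = 1/(t + 1) = 1/(1 + t))
K(s) = s² (K(s) = s*s = s²)
K(R(-16))/(T(5, 5)³) = (1/(1 - 16))²/((5 + 5)³) = (1/(-15))²/(10³) = (-1/15)²/1000 = (1/225)*(1/1000) = 1/225000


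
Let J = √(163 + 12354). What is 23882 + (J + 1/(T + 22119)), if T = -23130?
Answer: 24144701/1011 + √12517 ≈ 23994.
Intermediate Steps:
J = √12517 ≈ 111.88
23882 + (J + 1/(T + 22119)) = 23882 + (√12517 + 1/(-23130 + 22119)) = 23882 + (√12517 + 1/(-1011)) = 23882 + (√12517 - 1/1011) = 23882 + (-1/1011 + √12517) = 24144701/1011 + √12517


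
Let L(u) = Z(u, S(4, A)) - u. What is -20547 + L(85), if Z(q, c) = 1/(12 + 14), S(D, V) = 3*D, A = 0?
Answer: -536431/26 ≈ -20632.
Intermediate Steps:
Z(q, c) = 1/26
L(u) = 1/26 - u
-20547 + L(85) = -20547 + (1/26 - 1*85) = -20547 + (1/26 - 85) = -20547 - 2209/26 = -536431/26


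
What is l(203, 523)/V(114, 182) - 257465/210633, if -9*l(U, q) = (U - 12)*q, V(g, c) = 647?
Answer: -7513326988/408838653 ≈ -18.377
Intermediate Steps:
l(U, q) = -q*(-12 + U)/9 (l(U, q) = -(U - 12)*q/9 = -(-12 + U)*q/9 = -q*(-12 + U)/9)
l(203, 523)/V(114, 182) - 257465/210633 = ((1/9)*523*(12 - 1*203))/647 - 257465/210633 = ((1/9)*523*(12 - 203))*(1/647) - 257465*1/210633 = ((1/9)*523*(-191))*(1/647) - 257465/210633 = -99893/9*1/647 - 257465/210633 = -99893/5823 - 257465/210633 = -7513326988/408838653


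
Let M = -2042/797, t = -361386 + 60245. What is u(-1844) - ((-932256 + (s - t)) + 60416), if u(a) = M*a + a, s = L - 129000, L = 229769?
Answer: 376829990/797 ≈ 4.7281e+5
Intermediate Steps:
t = -301141
M = -2042/797 (M = -2042*1/797 = -2042/797 ≈ -2.5621)
s = 100769 (s = 229769 - 129000 = 100769)
u(a) = -1245*a/797 (u(a) = -2042*a/797 + a = -1245*a/797)
u(-1844) - ((-932256 + (s - t)) + 60416) = -1245/797*(-1844) - ((-932256 + (100769 - 1*(-301141))) + 60416) = 2295780/797 - ((-932256 + (100769 + 301141)) + 60416) = 2295780/797 - ((-932256 + 401910) + 60416) = 2295780/797 - (-530346 + 60416) = 2295780/797 - 1*(-469930) = 2295780/797 + 469930 = 376829990/797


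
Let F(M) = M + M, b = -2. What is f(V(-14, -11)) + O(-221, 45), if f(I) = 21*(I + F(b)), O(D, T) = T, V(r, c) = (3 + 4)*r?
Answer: -2097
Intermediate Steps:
V(r, c) = 7*r
F(M) = 2*M
f(I) = -84 + 21*I (f(I) = 21*(I + 2*(-2)) = 21*(I - 4) = 21*(-4 + I) = -84 + 21*I)
f(V(-14, -11)) + O(-221, 45) = (-84 + 21*(7*(-14))) + 45 = (-84 + 21*(-98)) + 45 = (-84 - 2058) + 45 = -2142 + 45 = -2097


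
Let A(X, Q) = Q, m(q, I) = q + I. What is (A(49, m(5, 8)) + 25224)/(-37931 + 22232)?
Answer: -25237/15699 ≈ -1.6076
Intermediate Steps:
m(q, I) = I + q
(A(49, m(5, 8)) + 25224)/(-37931 + 22232) = ((8 + 5) + 25224)/(-37931 + 22232) = (13 + 25224)/(-15699) = 25237*(-1/15699) = -25237/15699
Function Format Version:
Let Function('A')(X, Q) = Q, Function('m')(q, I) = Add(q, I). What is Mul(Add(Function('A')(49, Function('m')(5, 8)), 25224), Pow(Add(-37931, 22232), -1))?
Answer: Rational(-25237, 15699) ≈ -1.6076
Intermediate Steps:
Function('m')(q, I) = Add(I, q)
Mul(Add(Function('A')(49, Function('m')(5, 8)), 25224), Pow(Add(-37931, 22232), -1)) = Mul(Add(Add(8, 5), 25224), Pow(Add(-37931, 22232), -1)) = Mul(Add(13, 25224), Pow(-15699, -1)) = Mul(25237, Rational(-1, 15699)) = Rational(-25237, 15699)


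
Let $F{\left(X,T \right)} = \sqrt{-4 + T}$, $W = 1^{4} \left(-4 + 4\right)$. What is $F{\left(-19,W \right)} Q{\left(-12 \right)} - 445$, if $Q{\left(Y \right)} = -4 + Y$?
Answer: $-445 - 32 i \approx -445.0 - 32.0 i$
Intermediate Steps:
$W = 0$ ($W = 1 \cdot 0 = 0$)
$F{\left(-19,W \right)} Q{\left(-12 \right)} - 445 = \sqrt{-4 + 0} \left(-4 - 12\right) - 445 = \sqrt{-4} \left(-16\right) - 445 = 2 i \left(-16\right) - 445 = - 32 i - 445 = -445 - 32 i$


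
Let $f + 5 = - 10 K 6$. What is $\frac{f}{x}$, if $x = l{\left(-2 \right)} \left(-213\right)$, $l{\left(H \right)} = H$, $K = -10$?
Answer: $\frac{595}{426} \approx 1.3967$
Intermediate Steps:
$f = 595$ ($f = -5 + \left(-10\right) \left(-10\right) 6 = -5 + 100 \cdot 6 = -5 + 600 = 595$)
$x = 426$ ($x = \left(-2\right) \left(-213\right) = 426$)
$\frac{f}{x} = \frac{595}{426}$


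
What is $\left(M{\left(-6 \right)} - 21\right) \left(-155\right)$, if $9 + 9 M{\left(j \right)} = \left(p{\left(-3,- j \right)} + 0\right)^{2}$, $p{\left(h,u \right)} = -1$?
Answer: $\frac{30535}{9} \approx 3392.8$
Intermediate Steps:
$M{\left(j \right)} = - \frac{8}{9}$ ($M{\left(j \right)} = -1 + \frac{\left(-1 + 0\right)^{2}}{9} = -1 + \frac{\left(-1\right)^{2}}{9} = -1 + \frac{1}{9} \cdot 1 = -1 + \frac{1}{9} = - \frac{8}{9}$)
$\left(M{\left(-6 \right)} - 21\right) \left(-155\right) = \left(- \frac{8}{9} - 21\right) \left(-155\right) = \left(- \frac{197}{9}\right) \left(-155\right) = \frac{30535}{9}$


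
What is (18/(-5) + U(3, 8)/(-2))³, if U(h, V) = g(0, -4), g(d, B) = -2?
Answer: -2197/125 ≈ -17.576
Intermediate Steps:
U(h, V) = -2
(18/(-5) + U(3, 8)/(-2))³ = (18/(-5) - 2/(-2))³ = (18*(-⅕) - 2*(-½))³ = (-18/5 + 1)³ = (-13/5)³ = -2197/125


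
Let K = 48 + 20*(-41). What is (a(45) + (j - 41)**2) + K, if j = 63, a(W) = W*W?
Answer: 1737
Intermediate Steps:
a(W) = W**2
K = -772 (K = 48 - 820 = -772)
(a(45) + (j - 41)**2) + K = (45**2 + (63 - 41)**2) - 772 = (2025 + 22**2) - 772 = (2025 + 484) - 772 = 2509 - 772 = 1737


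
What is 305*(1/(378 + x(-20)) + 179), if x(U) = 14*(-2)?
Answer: 3821711/70 ≈ 54596.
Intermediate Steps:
x(U) = -28
305*(1/(378 + x(-20)) + 179) = 305*(1/(378 - 28) + 179) = 305*(1/350 + 179) = 305*(62651/350) = 3821711/70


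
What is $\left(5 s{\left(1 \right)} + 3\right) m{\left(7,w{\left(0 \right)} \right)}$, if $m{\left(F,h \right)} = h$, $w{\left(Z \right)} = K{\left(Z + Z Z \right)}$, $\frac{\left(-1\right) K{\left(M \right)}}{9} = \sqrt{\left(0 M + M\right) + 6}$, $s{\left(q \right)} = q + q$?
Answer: $- 117 \sqrt{6} \approx -286.59$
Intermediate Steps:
$s{\left(q \right)} = 2 q$
$K{\left(M \right)} = - 9 \sqrt{6 + M}$ ($K{\left(M \right)} = - 9 \sqrt{\left(0 M + M\right) + 6} = - 9 \sqrt{\left(0 + M\right) + 6} = - 9 \sqrt{M + 6} = - 9 \sqrt{6 + M}$)
$w{\left(Z \right)} = - 9 \sqrt{6 + Z + Z^{2}}$ ($w{\left(Z \right)} = - 9 \sqrt{6 + \left(Z + Z Z\right)} = - 9 \sqrt{6 + \left(Z + Z^{2}\right)} = - 9 \sqrt{6 + Z + Z^{2}}$)
$\left(5 s{\left(1 \right)} + 3\right) m{\left(7,w{\left(0 \right)} \right)} = \left(5 \cdot 2 \cdot 1 + 3\right) \left(- 9 \sqrt{6 + 0 \left(1 + 0\right)}\right) = \left(5 \cdot 2 + 3\right) \left(- 9 \sqrt{6 + 0 \cdot 1}\right) = \left(10 + 3\right) \left(- 9 \sqrt{6 + 0}\right) = 13 \left(- 9 \sqrt{6}\right) = - 117 \sqrt{6}$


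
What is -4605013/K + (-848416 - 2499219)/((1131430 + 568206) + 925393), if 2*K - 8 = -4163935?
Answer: 10237277578109/10930429128883 ≈ 0.93659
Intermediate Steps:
K = -4163927/2 (K = 4 + (½)*(-4163935) = 4 - 4163935/2 = -4163927/2 ≈ -2.0820e+6)
-4605013/K + (-848416 - 2499219)/((1131430 + 568206) + 925393) = -4605013/(-4163927/2) + (-848416 - 2499219)/((1131430 + 568206) + 925393) = -4605013*(-2/4163927) - 3347635/(1699636 + 925393) = 9210026/4163927 - 3347635/2625029 = 10237277578109/10930429128883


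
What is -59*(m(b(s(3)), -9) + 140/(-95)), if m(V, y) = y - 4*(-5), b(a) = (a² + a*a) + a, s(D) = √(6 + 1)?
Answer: -10679/19 ≈ -562.05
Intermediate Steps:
s(D) = √7
b(a) = a + 2*a² (b(a) = (a² + a²) + a = 2*a² + a = a + 2*a²)
m(V, y) = 20 + y (m(V, y) = y + 20 = 20 + y)
-59*(m(b(s(3)), -9) + 140/(-95)) = -59*((20 - 9) + 140/(-95)) = -59*(11 + 140*(-1/95)) = -59*(11 - 28/19) = -59*181/19 = -10679/19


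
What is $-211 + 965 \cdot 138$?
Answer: $132959$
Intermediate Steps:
$-211 + 965 \cdot 138 = -211 + 133170 = 132959$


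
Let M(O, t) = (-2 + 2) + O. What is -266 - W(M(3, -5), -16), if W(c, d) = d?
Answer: -250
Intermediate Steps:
M(O, t) = O (M(O, t) = 0 + O = O)
-266 - W(M(3, -5), -16) = -266 - 1*(-16) = -266 + 16 = -250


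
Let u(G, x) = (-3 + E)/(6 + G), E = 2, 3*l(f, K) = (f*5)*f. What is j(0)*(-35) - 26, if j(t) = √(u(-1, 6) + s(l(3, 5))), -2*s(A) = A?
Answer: -26 - 7*I*√770/2 ≈ -26.0 - 97.121*I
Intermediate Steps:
l(f, K) = 5*f²/3 (l(f, K) = ((f*5)*f)/3 = ((5*f)*f)/3 = (5*f²)/3 = 5*f²/3)
s(A) = -A/2
u(G, x) = -1/(6 + G) (u(G, x) = (-3 + 2)/(6 + G) = -1/(6 + G))
j(t) = I*√770/10 (j(t) = √(-1/(6 - 1) - 5*3²/6) = √(-1/5 - 5*9/6) = √(-1*⅕ - ½*15) = √(-⅕ - 15/2) = √(-77/10) = I*√770/10)
j(0)*(-35) - 26 = (I*√770/10)*(-35) - 26 = -7*I*√770/2 - 26 = -26 - 7*I*√770/2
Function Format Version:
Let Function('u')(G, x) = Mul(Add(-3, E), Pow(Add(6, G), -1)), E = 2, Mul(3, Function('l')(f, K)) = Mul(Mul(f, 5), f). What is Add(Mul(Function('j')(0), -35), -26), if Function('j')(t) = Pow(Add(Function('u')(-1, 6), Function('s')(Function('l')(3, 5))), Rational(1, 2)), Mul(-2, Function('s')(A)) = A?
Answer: Add(-26, Mul(Rational(-7, 2), I, Pow(770, Rational(1, 2)))) ≈ Add(-26.000, Mul(-97.121, I))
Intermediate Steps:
Function('l')(f, K) = Mul(Rational(5, 3), Pow(f, 2)) (Function('l')(f, K) = Mul(Rational(1, 3), Mul(Mul(f, 5), f)) = Mul(Rational(1, 3), Mul(Mul(5, f), f)) = Mul(Rational(1, 3), Mul(5, Pow(f, 2))) = Mul(Rational(5, 3), Pow(f, 2)))
Function('s')(A) = Mul(Rational(-1, 2), A)
Function('u')(G, x) = Mul(-1, Pow(Add(6, G), -1)) (Function('u')(G, x) = Mul(Add(-3, 2), Pow(Add(6, G), -1)) = Mul(-1, Pow(Add(6, G), -1)))
Function('j')(t) = Mul(Rational(1, 10), I, Pow(770, Rational(1, 2))) (Function('j')(t) = Pow(Add(Mul(-1, Pow(Add(6, -1), -1)), Mul(Rational(-1, 2), Mul(Rational(5, 3), Pow(3, 2)))), Rational(1, 2)) = Pow(Add(Mul(-1, Pow(5, -1)), Mul(Rational(-1, 2), Mul(Rational(5, 3), 9))), Rational(1, 2)) = Pow(Add(Mul(-1, Rational(1, 5)), Mul(Rational(-1, 2), 15)), Rational(1, 2)) = Pow(Add(Rational(-1, 5), Rational(-15, 2)), Rational(1, 2)) = Pow(Rational(-77, 10), Rational(1, 2)) = Mul(Rational(1, 10), I, Pow(770, Rational(1, 2))))
Add(Mul(Function('j')(0), -35), -26) = Add(Mul(Mul(Rational(1, 10), I, Pow(770, Rational(1, 2))), -35), -26) = Add(Mul(Rational(-7, 2), I, Pow(770, Rational(1, 2))), -26) = Add(-26, Mul(Rational(-7, 2), I, Pow(770, Rational(1, 2))))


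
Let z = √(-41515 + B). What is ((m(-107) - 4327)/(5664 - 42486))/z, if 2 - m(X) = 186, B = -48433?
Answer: -4511*I*√22487/1656032628 ≈ -0.00040848*I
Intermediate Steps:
m(X) = -184 (m(X) = 2 - 1*186 = 2 - 186 = -184)
z = 2*I*√22487 (z = √(-41515 - 48433) = √(-89948) = 2*I*√22487 ≈ 299.91*I)
((m(-107) - 4327)/(5664 - 42486))/z = ((-184 - 4327)/(5664 - 42486))/((2*I*√22487)) = (-4511/(-36822))*(-I*√22487/44974) = (-4511*(-1/36822))*(-I*√22487/44974) = 4511*(-I*√22487/44974)/36822 = -4511*I*√22487/1656032628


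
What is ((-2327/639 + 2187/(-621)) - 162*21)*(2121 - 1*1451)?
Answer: -33569997580/14697 ≈ -2.2841e+6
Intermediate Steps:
((-2327/639 + 2187/(-621)) - 162*21)*(2121 - 1*1451) = ((-2327*1/639 + 2187*(-1/621)) - 3402)*(2121 - 1451) = ((-2327/639 - 81/23) - 3402)*670 = (-105280/14697 - 3402)*670 = -50104474/14697*670 = -33569997580/14697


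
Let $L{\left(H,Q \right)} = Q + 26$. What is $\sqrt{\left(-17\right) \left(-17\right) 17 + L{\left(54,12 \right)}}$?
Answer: $\sqrt{4951} \approx 70.363$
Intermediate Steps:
$L{\left(H,Q \right)} = 26 + Q$
$\sqrt{\left(-17\right) \left(-17\right) 17 + L{\left(54,12 \right)}} = \sqrt{\left(-17\right) \left(-17\right) 17 + \left(26 + 12\right)} = \sqrt{289 \cdot 17 + 38} = \sqrt{4913 + 38} = \sqrt{4951}$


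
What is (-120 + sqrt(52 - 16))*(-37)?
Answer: 4218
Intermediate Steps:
(-120 + sqrt(52 - 16))*(-37) = (-120 + sqrt(36))*(-37) = (-120 + 6)*(-37) = -114*(-37) = 4218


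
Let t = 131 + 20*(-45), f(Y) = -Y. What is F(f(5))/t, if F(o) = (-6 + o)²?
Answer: -121/769 ≈ -0.15735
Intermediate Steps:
t = -769 (t = 131 - 900 = -769)
F(f(5))/t = (-6 - 1*5)²/(-769) = (-6 - 5)²*(-1/769) = (-11)²*(-1/769) = 121*(-1/769) = -121/769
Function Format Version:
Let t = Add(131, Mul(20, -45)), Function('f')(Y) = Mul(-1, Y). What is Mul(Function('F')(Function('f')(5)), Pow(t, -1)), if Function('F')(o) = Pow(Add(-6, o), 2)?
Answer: Rational(-121, 769) ≈ -0.15735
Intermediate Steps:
t = -769 (t = Add(131, -900) = -769)
Mul(Function('F')(Function('f')(5)), Pow(t, -1)) = Mul(Pow(Add(-6, Mul(-1, 5)), 2), Pow(-769, -1)) = Mul(Pow(Add(-6, -5), 2), Rational(-1, 769)) = Mul(Pow(-11, 2), Rational(-1, 769)) = Mul(121, Rational(-1, 769)) = Rational(-121, 769)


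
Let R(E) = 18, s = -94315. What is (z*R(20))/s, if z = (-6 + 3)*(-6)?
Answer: -324/94315 ≈ -0.0034353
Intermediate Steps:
z = 18 (z = -3*(-6) = 18)
(z*R(20))/s = (18*18)/(-94315) = 324*(-1/94315) = -324/94315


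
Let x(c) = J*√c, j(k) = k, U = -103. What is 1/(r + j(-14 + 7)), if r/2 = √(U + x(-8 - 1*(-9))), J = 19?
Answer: -1/55 - 4*I*√21/385 ≈ -0.018182 - 0.047611*I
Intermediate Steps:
x(c) = 19*√c
r = 4*I*√21 (r = 2*√(-103 + 19*√(-8 - 1*(-9))) = 2*√(-103 + 19*√(-8 + 9)) = 2*√(-103 + 19*√1) = 2*√(-103 + 19*1) = 2*√(-103 + 19) = 2*√(-84) = 2*(2*I*√21) = 4*I*√21 ≈ 18.33*I)
1/(r + j(-14 + 7)) = 1/(4*I*√21 + (-14 + 7)) = 1/(4*I*√21 - 7) = 1/(-7 + 4*I*√21)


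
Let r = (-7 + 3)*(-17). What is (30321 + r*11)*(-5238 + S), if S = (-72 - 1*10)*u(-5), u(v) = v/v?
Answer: -165287080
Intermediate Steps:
u(v) = 1
S = -82 (S = (-72 - 1*10)*1 = (-72 - 10)*1 = -82*1 = -82)
r = 68 (r = -4*(-17) = 68)
(30321 + r*11)*(-5238 + S) = (30321 + 68*11)*(-5238 - 82) = (30321 + 748)*(-5320) = 31069*(-5320) = -165287080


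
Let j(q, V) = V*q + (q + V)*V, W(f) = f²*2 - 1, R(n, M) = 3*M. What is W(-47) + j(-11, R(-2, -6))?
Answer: 5137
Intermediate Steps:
W(f) = -1 + 2*f² (W(f) = 2*f² - 1 = -1 + 2*f²)
j(q, V) = V*q + V*(V + q) (j(q, V) = V*q + (V + q)*V = V*q + V*(V + q))
W(-47) + j(-11, R(-2, -6)) = (-1 + 2*(-47)²) + (3*(-6))*(3*(-6) + 2*(-11)) = (-1 + 2*2209) - 18*(-18 - 22) = (-1 + 4418) - 18*(-40) = 4417 + 720 = 5137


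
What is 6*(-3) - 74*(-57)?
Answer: 4200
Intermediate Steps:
6*(-3) - 74*(-57) = -18 + 4218 = 4200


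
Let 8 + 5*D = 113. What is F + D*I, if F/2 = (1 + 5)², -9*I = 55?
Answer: -169/3 ≈ -56.333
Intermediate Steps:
D = 21 (D = -8/5 + (⅕)*113 = -8/5 + 113/5 = 21)
I = -55/9 (I = -⅑*55 = -55/9 ≈ -6.1111)
F = 72 (F = 2*(1 + 5)² = 2*6² = 2*36 = 72)
F + D*I = 72 + 21*(-55/9) = 72 - 385/3 = -169/3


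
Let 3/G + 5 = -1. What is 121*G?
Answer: -121/2 ≈ -60.500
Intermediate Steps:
G = -½ (G = 3/(-5 - 1) = 3/(-6) = 3*(-⅙) = -½ ≈ -0.50000)
121*G = 121*(-½) = -121/2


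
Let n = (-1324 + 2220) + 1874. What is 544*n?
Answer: 1506880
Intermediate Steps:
n = 2770 (n = 896 + 1874 = 2770)
544*n = 544*2770 = 1506880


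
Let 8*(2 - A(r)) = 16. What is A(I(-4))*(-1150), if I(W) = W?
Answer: 0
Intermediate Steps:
A(r) = 0 (A(r) = 2 - ⅛*16 = 2 - 2 = 0)
A(I(-4))*(-1150) = 0*(-1150) = 0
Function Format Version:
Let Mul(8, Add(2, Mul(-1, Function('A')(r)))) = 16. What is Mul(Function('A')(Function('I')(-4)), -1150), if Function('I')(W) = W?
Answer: 0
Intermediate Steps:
Function('A')(r) = 0 (Function('A')(r) = Add(2, Mul(Rational(-1, 8), 16)) = Add(2, -2) = 0)
Mul(Function('A')(Function('I')(-4)), -1150) = Mul(0, -1150) = 0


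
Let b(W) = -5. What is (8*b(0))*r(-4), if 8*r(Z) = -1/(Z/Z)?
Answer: 5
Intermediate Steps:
r(Z) = -⅛ (r(Z) = (-1/(Z/Z))/8 = (-1/1)/8 = (-1*1)/8 = (⅛)*(-1) = -⅛)
(8*b(0))*r(-4) = (8*(-5))*(-⅛) = -40*(-⅛) = 5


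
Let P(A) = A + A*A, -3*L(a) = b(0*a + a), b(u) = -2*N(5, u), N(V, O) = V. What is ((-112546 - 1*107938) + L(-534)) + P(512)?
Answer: 126526/3 ≈ 42175.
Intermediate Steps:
b(u) = -10 (b(u) = -2*5 = -10)
L(a) = 10/3 (L(a) = -⅓*(-10) = 10/3)
P(A) = A + A²
((-112546 - 1*107938) + L(-534)) + P(512) = ((-112546 - 1*107938) + 10/3) + 512*(1 + 512) = ((-112546 - 107938) + 10/3) + 512*513 = (-220484 + 10/3) + 262656 = -661442/3 + 262656 = 126526/3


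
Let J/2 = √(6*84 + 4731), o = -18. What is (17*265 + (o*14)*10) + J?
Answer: 1985 + 2*√5235 ≈ 2129.7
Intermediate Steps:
J = 2*√5235 (J = 2*√(6*84 + 4731) = 2*√(504 + 4731) = 2*√5235 ≈ 144.71)
(17*265 + (o*14)*10) + J = (17*265 - 18*14*10) + 2*√5235 = (4505 - 252*10) + 2*√5235 = (4505 - 2520) + 2*√5235 = 1985 + 2*√5235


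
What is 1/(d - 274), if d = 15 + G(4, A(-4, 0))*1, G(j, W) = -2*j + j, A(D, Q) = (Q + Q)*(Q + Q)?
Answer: -1/263 ≈ -0.0038023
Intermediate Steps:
A(D, Q) = 4*Q**2 (A(D, Q) = (2*Q)*(2*Q) = 4*Q**2)
G(j, W) = -j
d = 11 (d = 15 - 1*4*1 = 15 - 4*1 = 15 - 4 = 11)
1/(d - 274) = 1/(11 - 274) = 1/(-263) = -1/263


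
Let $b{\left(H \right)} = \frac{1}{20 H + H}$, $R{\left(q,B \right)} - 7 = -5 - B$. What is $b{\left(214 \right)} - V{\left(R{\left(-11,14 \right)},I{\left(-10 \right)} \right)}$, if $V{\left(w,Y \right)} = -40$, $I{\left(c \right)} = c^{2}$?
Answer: $\frac{179761}{4494} \approx 40.0$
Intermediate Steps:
$R{\left(q,B \right)} = 2 - B$ ($R{\left(q,B \right)} = 7 - \left(5 + B\right) = 2 - B$)
$b{\left(H \right)} = \frac{1}{21 H}$
$b{\left(214 \right)} - V{\left(R{\left(-11,14 \right)},I{\left(-10 \right)} \right)} = \frac{1}{21 \cdot 214} - -40 = \frac{1}{21} \cdot \frac{1}{214} + 40 = \frac{1}{4494} + 40 = \frac{179761}{4494}$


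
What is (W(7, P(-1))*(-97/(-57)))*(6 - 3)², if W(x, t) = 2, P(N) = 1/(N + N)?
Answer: 582/19 ≈ 30.632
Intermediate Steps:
P(N) = 1/(2*N)
(W(7, P(-1))*(-97/(-57)))*(6 - 3)² = (2*(-97/(-57)))*(6 - 3)² = (2*(-97*(-1/57)))*3² = (2*(97/57))*9 = (194/57)*9 = 582/19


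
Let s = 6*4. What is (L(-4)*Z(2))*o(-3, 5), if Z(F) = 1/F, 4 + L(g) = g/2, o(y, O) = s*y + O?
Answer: 201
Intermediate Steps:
s = 24
o(y, O) = O + 24*y (o(y, O) = 24*y + O = O + 24*y)
L(g) = -4 + g/2
(L(-4)*Z(2))*o(-3, 5) = ((-4 + (½)*(-4))/2)*(5 + 24*(-3)) = ((-4 - 2)*(½))*(5 - 72) = -6*½*(-67) = -3*(-67) = 201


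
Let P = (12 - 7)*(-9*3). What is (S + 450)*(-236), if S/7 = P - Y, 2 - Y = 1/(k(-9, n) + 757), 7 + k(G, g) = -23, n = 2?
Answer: 87328496/727 ≈ 1.2012e+5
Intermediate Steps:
k(G, g) = -30 (k(G, g) = -7 - 23 = -30)
P = -135 (P = 5*(-27) = -135)
Y = 1453/727 (Y = 2 - 1/(-30 + 757) = 2 - 1/727 = 1453/727 ≈ 1.9986)
S = -697186/727 (S = 7*(-135 - 1*1453/727) = 7*(-135 - 1453/727) = 7*(-99598/727) = -697186/727 ≈ -958.99)
(S + 450)*(-236) = (-697186/727 + 450)*(-236) = -370036/727*(-236) = 87328496/727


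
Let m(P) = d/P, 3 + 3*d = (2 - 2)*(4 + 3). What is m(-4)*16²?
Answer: 64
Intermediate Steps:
d = -1 (d = -1 + ((2 - 2)*(4 + 3))/3 = -1 + (0*7)/3 = -1 + (⅓)*0 = -1 + 0 = -1)
m(P) = -1/P
m(-4)*16² = -1/(-4)*16² = -1*(-¼)*256 = (¼)*256 = 64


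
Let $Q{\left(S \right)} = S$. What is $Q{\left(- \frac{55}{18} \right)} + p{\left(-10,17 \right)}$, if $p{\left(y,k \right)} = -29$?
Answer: $- \frac{577}{18} \approx -32.056$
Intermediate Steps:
$Q{\left(- \frac{55}{18} \right)} + p{\left(-10,17 \right)} = - \frac{55}{18} - 29 = - \frac{577}{18}$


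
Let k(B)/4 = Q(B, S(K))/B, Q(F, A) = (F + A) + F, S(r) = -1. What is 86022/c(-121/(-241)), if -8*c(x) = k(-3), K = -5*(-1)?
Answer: -516132/7 ≈ -73733.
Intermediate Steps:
K = 5
Q(F, A) = A + 2*F (Q(F, A) = (A + F) + F = A + 2*F)
k(B) = 4*(-1 + 2*B)/B (k(B) = 4*((-1 + 2*B)/B) = 4*(-1 + 2*B)/B)
c(x) = -7/6 (c(x) = -(8 - 4/(-3))/8 = -(8 - 4*(-1/3))/8 = -(8 + 4/3)/8 = -1/8*28/3 = -7/6)
86022/c(-121/(-241)) = 86022/(-7/6) = 86022*(-6/7) = -516132/7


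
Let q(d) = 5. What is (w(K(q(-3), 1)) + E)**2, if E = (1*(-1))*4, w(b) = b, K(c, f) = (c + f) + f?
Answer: 9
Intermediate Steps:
K(c, f) = c + 2*f
E = -4 (E = -1*4 = -4)
(w(K(q(-3), 1)) + E)**2 = ((5 + 2*1) - 4)**2 = ((5 + 2) - 4)**2 = (7 - 4)**2 = 3**2 = 9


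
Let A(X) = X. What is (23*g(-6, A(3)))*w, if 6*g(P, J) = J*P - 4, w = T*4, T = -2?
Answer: 2024/3 ≈ 674.67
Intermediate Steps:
w = -8 (w = -2*4 = -8)
g(P, J) = -⅔ + J*P/6 (g(P, J) = (J*P - 4)/6 = (-4 + J*P)/6 = -⅔ + J*P/6)
(23*g(-6, A(3)))*w = (23*(-⅔ + (⅙)*3*(-6)))*(-8) = (23*(-⅔ - 3))*(-8) = (23*(-11/3))*(-8) = -253/3*(-8) = 2024/3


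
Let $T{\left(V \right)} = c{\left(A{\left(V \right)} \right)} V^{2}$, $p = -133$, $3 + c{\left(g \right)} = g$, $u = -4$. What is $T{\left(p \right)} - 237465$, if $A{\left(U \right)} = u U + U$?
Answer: $6767379$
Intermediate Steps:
$A{\left(U \right)} = - 3 U$ ($A{\left(U \right)} = - 4 U + U = - 3 U$)
$c{\left(g \right)} = -3 + g$
$T{\left(V \right)} = V^{2} \left(-3 - 3 V\right)$ ($T{\left(V \right)} = \left(-3 - 3 V\right) V^{2} = V^{2} \left(-3 - 3 V\right)$)
$T{\left(p \right)} - 237465 = 3 \left(-133\right)^{2} \left(-1 - -133\right) - 237465 = 3 \cdot 17689 \left(-1 + 133\right) - 237465 = 3 \cdot 17689 \cdot 132 - 237465 = 7004844 - 237465 = 6767379$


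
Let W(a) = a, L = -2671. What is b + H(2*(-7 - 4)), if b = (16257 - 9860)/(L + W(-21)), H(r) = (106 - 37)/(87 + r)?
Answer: -230057/174980 ≈ -1.3148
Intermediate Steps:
H(r) = 69/(87 + r)
b = -6397/2692 (b = (16257 - 9860)/(-2671 - 21) = 6397/(-2692) = 6397*(-1/2692) = -6397/2692 ≈ -2.3763)
b + H(2*(-7 - 4)) = -6397/2692 + 69/(87 + 2*(-7 - 4)) = -6397/2692 + 69/(87 + 2*(-11)) = -6397/2692 + 69/(87 - 22) = -6397/2692 + 69/65 = -230057/174980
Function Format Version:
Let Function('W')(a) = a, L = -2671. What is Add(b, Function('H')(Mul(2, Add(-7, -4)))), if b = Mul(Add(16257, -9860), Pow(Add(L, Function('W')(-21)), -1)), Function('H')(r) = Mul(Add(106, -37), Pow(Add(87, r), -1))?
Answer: Rational(-230057, 174980) ≈ -1.3148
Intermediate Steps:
Function('H')(r) = Mul(69, Pow(Add(87, r), -1))
b = Rational(-6397, 2692) (b = Mul(Add(16257, -9860), Pow(Add(-2671, -21), -1)) = Mul(6397, Pow(-2692, -1)) = Mul(6397, Rational(-1, 2692)) = Rational(-6397, 2692) ≈ -2.3763)
Add(b, Function('H')(Mul(2, Add(-7, -4)))) = Add(Rational(-6397, 2692), Mul(69, Pow(Add(87, Mul(2, Add(-7, -4))), -1))) = Add(Rational(-6397, 2692), Mul(69, Pow(Add(87, Mul(2, -11)), -1))) = Add(Rational(-6397, 2692), Mul(69, Pow(Add(87, -22), -1))) = Add(Rational(-6397, 2692), Mul(69, Pow(65, -1))) = Add(Rational(-6397, 2692), Mul(69, Rational(1, 65))) = Add(Rational(-6397, 2692), Rational(69, 65)) = Rational(-230057, 174980)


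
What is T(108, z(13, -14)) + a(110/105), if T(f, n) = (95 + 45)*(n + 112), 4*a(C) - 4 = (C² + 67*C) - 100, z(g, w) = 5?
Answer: 14441711/882 ≈ 16374.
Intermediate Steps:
a(C) = -24 + C²/4 + 67*C/4 (a(C) = 1 + ((C² + 67*C) - 100)/4 = 1 + (-100 + C² + 67*C)/4 = 1 + (-25 + C²/4 + 67*C/4) = -24 + C²/4 + 67*C/4)
T(f, n) = 15680 + 140*n (T(f, n) = 140*(112 + n) = 15680 + 140*n)
T(108, z(13, -14)) + a(110/105) = (15680 + 140*5) + (-24 + (110/105)²/4 + 67*(110/105)/4) = (15680 + 700) + (-24 + (110*(1/105))²/4 + 67*(110*(1/105))/4) = 16380 + (-24 + (22/21)²/4 + (67/4)*(22/21)) = 16380 + (-24 + (¼)*(484/441) + 737/42) = 16380 + (-24 + 121/441 + 737/42) = 16380 - 5449/882 = 14441711/882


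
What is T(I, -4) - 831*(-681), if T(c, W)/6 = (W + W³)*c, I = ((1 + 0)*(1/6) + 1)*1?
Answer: 565435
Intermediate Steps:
I = 7/6 (I = (1*(1*(⅙)) + 1)*1 = (1*(⅙) + 1)*1 = (⅙ + 1)*1 = (7/6)*1 = 7/6 ≈ 1.1667)
T(c, W) = 6*c*(W + W³) (T(c, W) = 6*((W + W³)*c) = 6*(c*(W + W³)) = 6*c*(W + W³))
T(I, -4) - 831*(-681) = 6*(-4)*(7/6)*(1 + (-4)²) - 831*(-681) = 6*(-4)*(7/6)*(1 + 16) + 565911 = 6*(-4)*(7/6)*17 + 565911 = -476 + 565911 = 565435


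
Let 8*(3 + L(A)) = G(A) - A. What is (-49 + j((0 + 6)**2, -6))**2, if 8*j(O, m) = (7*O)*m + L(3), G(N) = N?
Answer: 3636649/64 ≈ 56823.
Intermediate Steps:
L(A) = -3 (L(A) = -3 + (A - A)/8 = -3 + (1/8)*0 = -3 + 0 = -3)
j(O, m) = -3/8 + 7*O*m/8 (j(O, m) = ((7*O)*m - 3)/8 = (7*O*m - 3)/8 = (-3 + 7*O*m)/8 = -3/8 + 7*O*m/8)
(-49 + j((0 + 6)**2, -6))**2 = (-49 + (-3/8 + (7/8)*(0 + 6)**2*(-6)))**2 = (-49 + (-3/8 + (7/8)*6**2*(-6)))**2 = (-49 + (-3/8 + (7/8)*36*(-6)))**2 = (-49 + (-3/8 - 189))**2 = (-49 - 1515/8)**2 = (-1907/8)**2 = 3636649/64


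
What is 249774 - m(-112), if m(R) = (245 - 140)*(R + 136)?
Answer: 247254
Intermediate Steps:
m(R) = 14280 + 105*R (m(R) = 105*(136 + R) = 14280 + 105*R)
249774 - m(-112) = 249774 - (14280 + 105*(-112)) = 249774 - (14280 - 11760) = 249774 - 1*2520 = 249774 - 2520 = 247254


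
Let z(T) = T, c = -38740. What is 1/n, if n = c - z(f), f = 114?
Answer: -1/38854 ≈ -2.5737e-5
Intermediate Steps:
n = -38854 (n = -38740 - 1*114 = -38740 - 114 = -38854)
1/n = 1/(-38854) = -1/38854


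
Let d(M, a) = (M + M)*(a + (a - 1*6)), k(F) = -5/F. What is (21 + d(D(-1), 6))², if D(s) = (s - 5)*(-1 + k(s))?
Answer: 71289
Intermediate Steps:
D(s) = (-1 - 5/s)*(-5 + s) (D(s) = (s - 5)*(-1 - 5/s) = (-5 + s)*(-1 - 5/s) = (-1 - 5/s)*(-5 + s))
d(M, a) = 2*M*(-6 + 2*a) (d(M, a) = (2*M)*(a + (a - 6)) = (2*M)*(a + (-6 + a)) = (2*M)*(-6 + 2*a) = 2*M*(-6 + 2*a))
(21 + d(D(-1), 6))² = (21 + 4*(-1*(-1) + 25/(-1))*(-3 + 6))² = (21 + 4*(1 + 25*(-1))*3)² = (21 + 4*(1 - 25)*3)² = (21 + 4*(-24)*3)² = (21 - 288)² = (-267)² = 71289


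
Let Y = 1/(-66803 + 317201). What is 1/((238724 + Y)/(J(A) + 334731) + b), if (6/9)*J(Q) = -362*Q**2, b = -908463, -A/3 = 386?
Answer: -182241848120958/165559976129285879707 ≈ -1.1008e-6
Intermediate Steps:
A = -1158 (A = -3*386 = -1158)
Y = 1/250398 ≈ 3.9936e-6
J(Q) = -543*Q**2 (J(Q) = 3*(-362*Q**2)/2 = -543*Q**2)
1/((238724 + Y)/(J(A) + 334731) + b) = 1/((238724 + 1/250398)/(-543*(-1158)**2 + 334731) - 908463) = 1/(59776012153/(250398*(-543*1340964 + 334731)) - 908463) = 1/(59776012153/(250398*(-728143452 + 334731)) - 908463) = 1/((59776012153/250398)/(-727808721) - 908463) = 1/((59776012153/250398)*(-1/727808721) - 908463) = 1/(-59776012153/182241848120958 - 908463) = 1/(-165559976129285879707/182241848120958) = -182241848120958/165559976129285879707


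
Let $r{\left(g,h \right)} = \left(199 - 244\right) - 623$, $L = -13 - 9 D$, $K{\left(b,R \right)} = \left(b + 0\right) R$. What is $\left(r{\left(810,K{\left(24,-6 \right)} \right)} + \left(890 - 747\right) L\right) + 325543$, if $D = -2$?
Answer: $325590$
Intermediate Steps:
$K{\left(b,R \right)} = R b$ ($K{\left(b,R \right)} = b R = R b$)
$L = 5$ ($L = -13 - -18 = -13 + 18 = 5$)
$r{\left(g,h \right)} = -668$ ($r{\left(g,h \right)} = -45 - 623 = -668$)
$\left(r{\left(810,K{\left(24,-6 \right)} \right)} + \left(890 - 747\right) L\right) + 325543 = \left(-668 + \left(890 - 747\right) 5\right) + 325543 = \left(-668 + 143 \cdot 5\right) + 325543 = \left(-668 + 715\right) + 325543 = 47 + 325543 = 325590$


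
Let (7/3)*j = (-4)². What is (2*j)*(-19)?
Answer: -1824/7 ≈ -260.57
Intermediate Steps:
j = 48/7 (j = (3/7)*(-4)² = (3/7)*16 = 48/7 ≈ 6.8571)
(2*j)*(-19) = (2*(48/7))*(-19) = (96/7)*(-19) = -1824/7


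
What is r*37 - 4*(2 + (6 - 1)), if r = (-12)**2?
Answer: 5300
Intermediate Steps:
r = 144
r*37 - 4*(2 + (6 - 1)) = 144*37 - 4*(2 + (6 - 1)) = 5328 - 4*(2 + 5) = 5328 - 4*7 = 5328 - 28 = 5300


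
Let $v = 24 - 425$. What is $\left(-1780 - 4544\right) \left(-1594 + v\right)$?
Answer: $12616380$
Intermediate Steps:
$v = -401$ ($v = 24 - 425 = -401$)
$\left(-1780 - 4544\right) \left(-1594 + v\right) = \left(-1780 - 4544\right) \left(-1594 - 401\right) = \left(-6324\right) \left(-1995\right) = 12616380$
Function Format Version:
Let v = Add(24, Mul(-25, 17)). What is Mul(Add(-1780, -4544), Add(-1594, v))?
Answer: 12616380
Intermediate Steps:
v = -401 (v = Add(24, -425) = -401)
Mul(Add(-1780, -4544), Add(-1594, v)) = Mul(Add(-1780, -4544), Add(-1594, -401)) = Mul(-6324, -1995) = 12616380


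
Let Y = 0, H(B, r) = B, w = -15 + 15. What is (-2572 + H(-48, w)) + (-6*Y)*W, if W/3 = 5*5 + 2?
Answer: -2620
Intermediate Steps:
w = 0
W = 81 (W = 3*(5*5 + 2) = 3*(25 + 2) = 3*27 = 81)
(-2572 + H(-48, w)) + (-6*Y)*W = (-2572 - 48) - 6*0*81 = -2620 + 0*81 = -2620 + 0 = -2620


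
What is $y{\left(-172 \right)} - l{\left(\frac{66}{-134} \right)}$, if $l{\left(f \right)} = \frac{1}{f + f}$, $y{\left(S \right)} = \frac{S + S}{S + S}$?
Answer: $\frac{133}{66} \approx 2.0152$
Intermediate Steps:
$y{\left(S \right)} = 1$ ($y{\left(S \right)} = \frac{2 S}{2 S} = 2 S \frac{1}{2 S} = 1$)
$l{\left(f \right)} = \frac{1}{2 f}$
$y{\left(-172 \right)} - l{\left(\frac{66}{-134} \right)} = 1 - \frac{1}{2 \frac{66}{-134}} = 1 - \frac{1}{2 \cdot 66 \left(- \frac{1}{134}\right)} = 1 - \frac{1}{2 \left(- \frac{33}{67}\right)} = 1 - \frac{1}{2} \left(- \frac{67}{33}\right) = 1 - - \frac{67}{66} = 1 + \frac{67}{66} = \frac{133}{66}$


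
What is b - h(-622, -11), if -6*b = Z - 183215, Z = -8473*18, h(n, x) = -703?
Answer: 339947/6 ≈ 56658.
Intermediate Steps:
Z = -152514
b = 335729/6 (b = -(-152514 - 183215)/6 = -⅙*(-335729) = 335729/6 ≈ 55955.)
b - h(-622, -11) = 335729/6 - 1*(-703) = 335729/6 + 703 = 339947/6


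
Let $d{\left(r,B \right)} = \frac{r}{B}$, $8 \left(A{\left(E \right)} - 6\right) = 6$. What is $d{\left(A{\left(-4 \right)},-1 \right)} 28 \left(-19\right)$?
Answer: $3591$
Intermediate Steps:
$A{\left(E \right)} = \frac{27}{4}$ ($A{\left(E \right)} = 6 + \frac{1}{8} \cdot 6 = 6 + \frac{3}{4} = \frac{27}{4}$)
$d{\left(A{\left(-4 \right)},-1 \right)} 28 \left(-19\right) = \frac{27}{4 \left(-1\right)} 28 \left(-19\right) = \frac{27}{4} \left(-1\right) 28 \left(-19\right) = \left(- \frac{27}{4}\right) 28 \left(-19\right) = \left(-189\right) \left(-19\right) = 3591$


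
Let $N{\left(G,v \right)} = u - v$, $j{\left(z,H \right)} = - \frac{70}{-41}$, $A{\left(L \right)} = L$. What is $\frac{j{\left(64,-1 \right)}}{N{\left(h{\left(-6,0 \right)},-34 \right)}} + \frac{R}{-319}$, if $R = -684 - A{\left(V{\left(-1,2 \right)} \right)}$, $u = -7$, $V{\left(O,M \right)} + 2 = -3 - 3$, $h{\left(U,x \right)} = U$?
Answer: $\frac{770662}{353133} \approx 2.1824$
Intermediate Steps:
$V{\left(O,M \right)} = -8$ ($V{\left(O,M \right)} = -2 - 6 = -8$)
$j{\left(z,H \right)} = \frac{70}{41}$ ($j{\left(z,H \right)} = \left(-70\right) \left(- \frac{1}{41}\right) = \frac{70}{41}$)
$N{\left(G,v \right)} = -7 - v$
$R = -676$ ($R = -684 - -8 = -684 + 8 = -676$)
$\frac{j{\left(64,-1 \right)}}{N{\left(h{\left(-6,0 \right)},-34 \right)}} + \frac{R}{-319} = \frac{70}{41 \left(-7 - -34\right)} - \frac{676}{-319} = \frac{70}{41 \left(-7 + 34\right)} - - \frac{676}{319} = \frac{70}{41 \cdot 27} + \frac{676}{319} = \frac{70}{41} \cdot \frac{1}{27} + \frac{676}{319} = \frac{70}{1107} + \frac{676}{319} = \frac{770662}{353133}$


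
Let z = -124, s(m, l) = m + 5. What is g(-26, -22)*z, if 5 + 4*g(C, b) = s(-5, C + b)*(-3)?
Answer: 155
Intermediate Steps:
s(m, l) = 5 + m
g(C, b) = -5/4 (g(C, b) = -5/4 + ((5 - 5)*(-3))/4 = -5/4 + (0*(-3))/4 = -5/4 + (¼)*0 = -5/4 + 0 = -5/4)
g(-26, -22)*z = -5/4*(-124) = 155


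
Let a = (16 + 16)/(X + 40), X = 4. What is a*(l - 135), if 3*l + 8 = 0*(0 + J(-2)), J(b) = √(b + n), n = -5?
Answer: -3304/33 ≈ -100.12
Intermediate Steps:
J(b) = √(-5 + b) (J(b) = √(b - 5) = √(-5 + b))
a = 8/11 (a = (16 + 16)/(4 + 40) = 32/44 = 32*(1/44) = 8/11 ≈ 0.72727)
l = -8/3 (l = -8/3 + (0*(0 + √(-5 - 2)))/3 = -8/3 + (0*(0 + √(-7)))/3 = -8/3 + (0*(0 + I*√7))/3 = -8/3 + (0*(I*√7))/3 = -8/3 + (⅓)*0 = -8/3 + 0 = -8/3 ≈ -2.6667)
a*(l - 135) = 8*(-8/3 - 135)/11 = (8/11)*(-413/3) = -3304/33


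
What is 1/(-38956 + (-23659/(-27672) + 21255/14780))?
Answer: -20449608/796588036829 ≈ -2.5671e-5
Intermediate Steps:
1/(-38956 + (-23659/(-27672) + 21255/14780)) = 1/(-38956 + (-23659*(-1/27672) + 21255*(1/14780))) = 1/(-38956 + (23659/27672 + 4251/2956)) = 1/(-38956 + 46892419/20449608) = 1/(-796588036829/20449608) = -20449608/796588036829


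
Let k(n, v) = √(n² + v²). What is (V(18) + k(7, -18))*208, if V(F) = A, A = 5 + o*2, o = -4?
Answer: -624 + 208*√373 ≈ 3393.1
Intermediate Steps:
A = -3 (A = 5 - 4*2 = 5 - 8 = -3)
V(F) = -3
(V(18) + k(7, -18))*208 = (-3 + √(7² + (-18)²))*208 = (-3 + √(49 + 324))*208 = (-3 + √373)*208 = -624 + 208*√373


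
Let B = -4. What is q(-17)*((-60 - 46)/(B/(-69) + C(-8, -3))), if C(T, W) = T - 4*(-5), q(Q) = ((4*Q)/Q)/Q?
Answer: 3657/1768 ≈ 2.0684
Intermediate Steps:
q(Q) = 4/Q
C(T, W) = 20 + T (C(T, W) = T + 20 = 20 + T)
q(-17)*((-60 - 46)/(B/(-69) + C(-8, -3))) = (4/(-17))*((-60 - 46)/(-4/(-69) + (20 - 8))) = (4*(-1/17))*(-106/(-4*(-1/69) + 12)) = -(-424)/(17*(4/69 + 12)) = -(-424)/(17*832/69) = -(-424)*69/(17*832) = -4/17*(-3657/416) = 3657/1768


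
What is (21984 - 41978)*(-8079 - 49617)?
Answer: 1153573824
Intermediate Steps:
(21984 - 41978)*(-8079 - 49617) = -19994*(-57696) = 1153573824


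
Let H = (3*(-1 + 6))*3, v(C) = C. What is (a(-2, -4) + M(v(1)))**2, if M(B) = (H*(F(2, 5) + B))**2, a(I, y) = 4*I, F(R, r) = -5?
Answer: 1049241664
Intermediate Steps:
H = 45 (H = (3*5)*3 = 15*3 = 45)
M(B) = (-225 + 45*B)**2 (M(B) = (45*(-5 + B))**2 = (-225 + 45*B)**2)
(a(-2, -4) + M(v(1)))**2 = (4*(-2) + 2025*(-5 + 1)**2)**2 = (-8 + 2025*(-4)**2)**2 = (-8 + 2025*16)**2 = (-8 + 32400)**2 = 32392**2 = 1049241664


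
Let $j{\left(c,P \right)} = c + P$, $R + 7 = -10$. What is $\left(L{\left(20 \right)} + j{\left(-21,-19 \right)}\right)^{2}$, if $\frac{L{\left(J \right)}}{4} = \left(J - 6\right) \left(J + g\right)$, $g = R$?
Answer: $16384$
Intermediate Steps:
$R = -17$ ($R = -7 - 10 = -17$)
$g = -17$
$j{\left(c,P \right)} = P + c$
$L{\left(J \right)} = 4 \left(-17 + J\right) \left(-6 + J\right)$ ($L{\left(J \right)} = 4 \left(J - 6\right) \left(J - 17\right) = 4 \left(-6 + J\right) \left(-17 + J\right) = 4 \left(-17 + J\right) \left(-6 + J\right)$)
$\left(L{\left(20 \right)} + j{\left(-21,-19 \right)}\right)^{2} = \left(\left(408 - 1840 + 4 \cdot 20^{2}\right) - 40\right)^{2} = \left(\left(408 - 1840 + 4 \cdot 400\right) - 40\right)^{2} = \left(\left(408 - 1840 + 1600\right) - 40\right)^{2} = \left(168 - 40\right)^{2} = 128^{2} = 16384$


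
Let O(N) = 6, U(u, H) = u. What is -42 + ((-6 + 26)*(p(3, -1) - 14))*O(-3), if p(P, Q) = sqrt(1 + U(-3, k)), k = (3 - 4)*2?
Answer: -1722 + 120*I*sqrt(2) ≈ -1722.0 + 169.71*I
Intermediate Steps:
k = -2 (k = -1*2 = -2)
p(P, Q) = I*sqrt(2) (p(P, Q) = sqrt(1 - 3) = sqrt(-2) = I*sqrt(2))
-42 + ((-6 + 26)*(p(3, -1) - 14))*O(-3) = -42 + ((-6 + 26)*(I*sqrt(2) - 14))*6 = -42 + (20*(-14 + I*sqrt(2)))*6 = -42 + (-280 + 20*I*sqrt(2))*6 = -42 + (-1680 + 120*I*sqrt(2)) = -1722 + 120*I*sqrt(2)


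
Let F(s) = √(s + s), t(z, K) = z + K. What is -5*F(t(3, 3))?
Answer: -10*√3 ≈ -17.320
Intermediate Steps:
t(z, K) = K + z
F(s) = √2*√s (F(s) = √(2*s) = √2*√s)
-5*F(t(3, 3)) = -5*√2*√(3 + 3) = -5*√2*√6 = -10*√3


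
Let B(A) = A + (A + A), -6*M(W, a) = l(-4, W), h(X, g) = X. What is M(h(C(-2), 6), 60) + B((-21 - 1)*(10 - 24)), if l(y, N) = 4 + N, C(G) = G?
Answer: 2771/3 ≈ 923.67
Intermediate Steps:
M(W, a) = -⅔ - W/6 (M(W, a) = -(4 + W)/6 = -⅔ - W/6)
B(A) = 3*A (B(A) = A + 2*A = 3*A)
M(h(C(-2), 6), 60) + B((-21 - 1)*(10 - 24)) = (-⅔ - ⅙*(-2)) + 3*((-21 - 1)*(10 - 24)) = (-⅔ + ⅓) + 3*(-22*(-14)) = -⅓ + 3*308 = -⅓ + 924 = 2771/3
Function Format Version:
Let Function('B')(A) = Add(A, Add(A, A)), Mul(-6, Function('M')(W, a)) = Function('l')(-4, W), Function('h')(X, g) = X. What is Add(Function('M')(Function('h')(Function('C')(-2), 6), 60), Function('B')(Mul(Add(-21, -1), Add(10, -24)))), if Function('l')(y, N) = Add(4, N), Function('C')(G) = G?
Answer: Rational(2771, 3) ≈ 923.67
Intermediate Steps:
Function('M')(W, a) = Add(Rational(-2, 3), Mul(Rational(-1, 6), W)) (Function('M')(W, a) = Mul(Rational(-1, 6), Add(4, W)) = Add(Rational(-2, 3), Mul(Rational(-1, 6), W)))
Function('B')(A) = Mul(3, A) (Function('B')(A) = Add(A, Mul(2, A)) = Mul(3, A))
Add(Function('M')(Function('h')(Function('C')(-2), 6), 60), Function('B')(Mul(Add(-21, -1), Add(10, -24)))) = Add(Add(Rational(-2, 3), Mul(Rational(-1, 6), -2)), Mul(3, Mul(Add(-21, -1), Add(10, -24)))) = Add(Add(Rational(-2, 3), Rational(1, 3)), Mul(3, Mul(-22, -14))) = Add(Rational(-1, 3), Mul(3, 308)) = Add(Rational(-1, 3), 924) = Rational(2771, 3)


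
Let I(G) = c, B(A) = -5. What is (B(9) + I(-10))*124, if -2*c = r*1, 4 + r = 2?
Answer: -496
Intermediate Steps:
r = -2 (r = -4 + 2 = -2)
c = 1 (c = -(-1) = -½*(-2) = 1)
I(G) = 1
(B(9) + I(-10))*124 = (-5 + 1)*124 = -4*124 = -496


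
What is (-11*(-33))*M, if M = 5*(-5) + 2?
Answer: -8349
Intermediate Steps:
M = -23 (M = -25 + 2 = -23)
(-11*(-33))*M = -11*(-33)*(-23) = 363*(-23) = -8349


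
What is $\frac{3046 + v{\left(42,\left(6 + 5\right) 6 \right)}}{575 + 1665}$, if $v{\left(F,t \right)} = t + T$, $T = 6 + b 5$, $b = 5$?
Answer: $\frac{449}{320} \approx 1.4031$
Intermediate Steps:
$T = 31$ ($T = 6 + 5 \cdot 5 = 6 + 25 = 31$)
$v{\left(F,t \right)} = 31 + t$ ($v{\left(F,t \right)} = t + 31 = 31 + t$)
$\frac{3046 + v{\left(42,\left(6 + 5\right) 6 \right)}}{575 + 1665} = \frac{3046 + \left(31 + \left(6 + 5\right) 6\right)}{575 + 1665} = \frac{3046 + \left(31 + 11 \cdot 6\right)}{2240} = \left(3046 + \left(31 + 66\right)\right) \frac{1}{2240} = \left(3046 + 97\right) \frac{1}{2240} = 3143 \cdot \frac{1}{2240} = \frac{449}{320}$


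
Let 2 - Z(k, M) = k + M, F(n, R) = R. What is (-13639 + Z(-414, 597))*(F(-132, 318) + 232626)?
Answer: -3219286080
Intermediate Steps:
Z(k, M) = 2 - M - k (Z(k, M) = 2 - (k + M) = 2 - (M + k) = 2 + (-M - k) = 2 - M - k)
(-13639 + Z(-414, 597))*(F(-132, 318) + 232626) = (-13639 + (2 - 1*597 - 1*(-414)))*(318 + 232626) = (-13639 + (2 - 597 + 414))*232944 = (-13639 - 181)*232944 = -13820*232944 = -3219286080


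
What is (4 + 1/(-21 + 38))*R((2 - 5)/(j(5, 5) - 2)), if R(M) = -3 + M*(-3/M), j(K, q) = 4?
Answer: -414/17 ≈ -24.353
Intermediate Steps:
R(M) = -6 (R(M) = -3 - 3 = -6)
(4 + 1/(-21 + 38))*R((2 - 5)/(j(5, 5) - 2)) = (4 + 1/(-21 + 38))*(-6) = (4 + 1/17)*(-6) = (69/17)*(-6) = -414/17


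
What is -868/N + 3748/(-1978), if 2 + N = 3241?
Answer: -6928338/3203371 ≈ -2.1628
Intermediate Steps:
N = 3239 (N = -2 + 3241 = 3239)
-868/N + 3748/(-1978) = -868/3239 + 3748/(-1978) = -868*1/3239 + 3748*(-1/1978) = -868/3239 - 1874/989 = -6928338/3203371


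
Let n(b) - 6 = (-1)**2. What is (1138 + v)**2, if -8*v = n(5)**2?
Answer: 81993025/64 ≈ 1.2811e+6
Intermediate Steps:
n(b) = 7 (n(b) = 6 + (-1)**2 = 6 + 1 = 7)
v = -49/8 (v = -1/8*7**2 = -1/8*49 = -49/8 ≈ -6.1250)
(1138 + v)**2 = (1138 - 49/8)**2 = (9055/8)**2 = 81993025/64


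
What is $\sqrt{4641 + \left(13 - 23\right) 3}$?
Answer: $\sqrt{4611} \approx 67.904$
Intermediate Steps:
$\sqrt{4641 + \left(13 - 23\right) 3} = \sqrt{4641 - 30} = \sqrt{4611}$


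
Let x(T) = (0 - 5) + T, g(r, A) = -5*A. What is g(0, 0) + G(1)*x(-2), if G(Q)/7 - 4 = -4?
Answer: 0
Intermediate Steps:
G(Q) = 0 (G(Q) = 28 + 7*(-4) = 28 - 28 = 0)
x(T) = -5 + T
g(0, 0) + G(1)*x(-2) = -5*0 + 0*(-5 - 2) = 0 + 0*(-7) = 0 + 0 = 0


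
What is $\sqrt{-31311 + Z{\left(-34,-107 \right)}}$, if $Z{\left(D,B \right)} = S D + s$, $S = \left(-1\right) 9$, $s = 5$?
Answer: $10 i \sqrt{310} \approx 176.07 i$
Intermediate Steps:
$S = -9$
$Z{\left(D,B \right)} = 5 - 9 D$ ($Z{\left(D,B \right)} = - 9 D + 5 = 5 - 9 D$)
$\sqrt{-31311 + Z{\left(-34,-107 \right)}} = \sqrt{-31311 + \left(5 - -306\right)} = \sqrt{-31311 + \left(5 + 306\right)} = \sqrt{-31311 + 311} = \sqrt{-31000} = 10 i \sqrt{310}$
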